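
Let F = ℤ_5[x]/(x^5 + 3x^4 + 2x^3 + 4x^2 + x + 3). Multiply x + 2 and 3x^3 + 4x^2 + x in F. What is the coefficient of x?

2

Multiply in ℤ_5[x]: (x + 2)·(3x^3 + 4x^2 + x) = 3x^4 + 4x^2 + 2x.
Reduced: 3x^4 + 4x^2 + 2x.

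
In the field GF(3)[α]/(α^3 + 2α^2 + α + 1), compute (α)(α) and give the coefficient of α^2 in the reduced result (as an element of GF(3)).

1

Multiply in GF(3)[α]: (α)·(α) = α^2.
Reduced: α^2.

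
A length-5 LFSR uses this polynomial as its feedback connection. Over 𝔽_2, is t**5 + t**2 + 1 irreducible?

Yes

Write P(t) = t**5 + t**2 + 1.
Check for roots in 𝔽_2: P(0) = 1; P(1) = 1.
No roots, so no linear factors.
Monic irreducibles of degree 2 over GF(2): t**2 + t + 1.
None of them divide P (all give nonzero remainder).
No irreducible factor of degree ≤ 2 exists, so P is irreducible over GF(2).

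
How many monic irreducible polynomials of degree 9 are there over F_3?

The number of monic irreducibles of degree 9 over GF(3) is (1/9)·Σ_{d∣9} μ(9/d) 3^d.
Divisors of 9: 1, 3, 9; μ(9/d) for each: 0, -1, 1.
Σ = − 3^3 + 3^9 = 19656.
N = 19656/9 = 2184.

2184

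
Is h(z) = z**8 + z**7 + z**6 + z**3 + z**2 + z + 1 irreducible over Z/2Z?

Check for roots in Z/2Z: h(0) = 1; h(1) = 1.
No roots, so no linear factors.
Monic irreducibles of degree 2 over GF(2): z**2 + z + 1.
None of them divide h (all give nonzero remainder).
Monic irreducibles of degree 3 over GF(2): z**3 + z + 1, z**3 + z**2 + 1.
None of them divide h (all give nonzero remainder).
Monic irreducibles of degree 4 over GF(2): z**4 + z + 1, z**4 + z**3 + 1, z**4 + z**3 + z**2 + z + 1.
None of them divide h (all give nonzero remainder).
No irreducible factor of degree ≤ 4 exists, so h is irreducible over GF(2).

Yes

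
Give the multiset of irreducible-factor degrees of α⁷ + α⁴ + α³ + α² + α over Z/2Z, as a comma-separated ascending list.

Write g(α) = α⁷ + α⁴ + α³ + α² + α.
Roots in Z/2Z: g(0) = 0 → root; g(1) = 1.
Linear factors from roots: (α).
Complete factorization: g(α) = (α)·(α² + α + 1)·(α⁴ + α³ + 1).
Factor degrees with multiplicity: 1 + 2 + 4 = 7.

1, 2, 4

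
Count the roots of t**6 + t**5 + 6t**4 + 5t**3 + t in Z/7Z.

4

Write g(t) = t**6 + t**5 + 6t**4 + 5t**3 + t.
Evaluate at each of the 7 elements of Z/7Z:
g(0) = 0 → root; g(1) = 0 → root; g(2) = 3; g(3) = 0 → root; g(4) = 1; g(5) = 2; g(6) = 0 → root.
Roots: {0, 1, 3, 6}.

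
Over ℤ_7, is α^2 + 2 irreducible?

Write g(α) = α^2 + 2.
Check for roots in ℤ_7: g(0) = 2; g(1) = 3; g(2) = 6; g(3) = 4; g(4) = 4; g(5) = 6; g(6) = 3.
No roots. A degree-2 polynomial over a field with no linear factor is irreducible.

Yes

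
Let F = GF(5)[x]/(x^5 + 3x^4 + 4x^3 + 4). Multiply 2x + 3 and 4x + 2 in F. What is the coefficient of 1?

Multiply in GF(5)[x]: (2x + 3)·(4x + 2) = 3x^2 + x + 1.
Reduced: 3x^2 + x + 1.

1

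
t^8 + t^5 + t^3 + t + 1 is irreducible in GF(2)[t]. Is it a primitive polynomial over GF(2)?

Yes

Write f(t) = t^8 + t^5 + t^3 + t + 1.
|GF(2^8)^×| = 2^8 − 1 = 255. Prime factorization: 255 = 3·5·17.
f is primitive ⇔ t has order 255 in GF(2)[t]/(f), i.e. t^(255/q) ≠ 1 for each prime q | 255.
t^(85) mod f = t^7 + t^6 + t^5 + t^3 + t + 1.
t^(51) mod f = t^4 + t + 1.
t^(15) mod f = t^7 + t^6 + t^5 + 1.
None equal 1, so t has full order 255; f is primitive.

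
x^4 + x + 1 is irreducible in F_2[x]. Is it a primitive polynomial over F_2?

Write f(x) = x^4 + x + 1.
|GF(2^4)^×| = 2^4 − 1 = 15. Prime factorization: 15 = 3·5.
f is primitive ⇔ x has order 15 in GF(2)[x]/(f), i.e. x^(15/q) ≠ 1 for each prime q | 15.
x^(5) mod f = x^2 + x.
x^(3) mod f = x^3.
None equal 1, so x has full order 15; f is primitive.

Yes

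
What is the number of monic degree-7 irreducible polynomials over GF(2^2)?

By the necklace-counting formula, N_4(7) = (1/7) Σ_{d|7} μ(7/d)·4^d.
Divisors of 7: 1, 7; μ(7/d) for each: -1, 1.
Σ = − 4^1 + 4^7 = 16380.
N = 16380/7 = 2340.

2340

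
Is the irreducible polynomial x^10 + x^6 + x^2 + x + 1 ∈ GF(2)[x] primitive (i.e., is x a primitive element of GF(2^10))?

Write f(x) = x^10 + x^6 + x^2 + x + 1.
|GF(2^10)^×| = 2^10 − 1 = 1023. Prime factorization: 1023 = 3·11·31.
f is primitive ⇔ x has order 1023 in GF(2)[x]/(f), i.e. x^(1023/q) ≠ 1 for each prime q | 1023.
x^(341) mod f = 1
x^(93) mod f = x^9 + x^8 + x^7 + x^4 + x^3 + x^2.
x^(33) mod f = x^7 + x^6 + x^5 + x^4 + x^2 + x.
Since x^(341) = 1, the order of x divides 341 < 1023; not primitive.

No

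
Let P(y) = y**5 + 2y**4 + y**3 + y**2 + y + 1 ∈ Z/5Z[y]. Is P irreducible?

No

Check for roots in Z/5Z: P(0) = 1; P(1) = 2; P(2) = 4; P(3) = 0 → root; P(4) = 1.
P(3) = 0, so (y − 3) divides P(y); P is reducible.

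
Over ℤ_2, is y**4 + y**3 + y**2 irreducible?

Write h(y) = y**4 + y**3 + y**2.
Check for roots in ℤ_2: h(0) = 0 → root; h(1) = 1.
h(0) = 0, so (y) divides h(y); h is reducible.

No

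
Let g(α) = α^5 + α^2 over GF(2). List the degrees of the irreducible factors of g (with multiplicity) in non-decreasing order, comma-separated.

1, 1, 1, 2

Roots in GF(2): g(0) = 0 → root; g(1) = 0 → root.
Linear factors from roots: (α), (α + 1).
Complete factorization: g(α) = (α + 1)·(α)^2·(α^2 + α + 1).
Factor degrees with multiplicity: 1 + 1 + 1 + 2 = 5.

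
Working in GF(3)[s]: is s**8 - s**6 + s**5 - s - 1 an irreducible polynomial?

Yes

Write m(s) = s**8 - s**6 + s**5 - s - 1.
Check for roots in GF(3): m(0) = 2; m(1) = 2; m(2) = 2.
No roots, so no linear factors.
Monic irreducibles of degree 2 over GF(3): s**2 + 1, s**2 + s - 1, s**2 - s - 1.
None of them divide m (all give nonzero remainder).
Degree-3 irreducible divisors: test the 8 monic irreducibles of degree 3 over GF(3).
None of them divide m (all give nonzero remainder).
Degree-4 irreducible divisors: test the 18 monic irreducibles of degree 4 over GF(3).
None of them divide m (all give nonzero remainder).
No irreducible factor of degree ≤ 4 exists, so m is irreducible over GF(3).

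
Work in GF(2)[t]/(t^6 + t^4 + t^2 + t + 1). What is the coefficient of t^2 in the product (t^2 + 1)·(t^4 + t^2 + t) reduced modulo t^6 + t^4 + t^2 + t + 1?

Multiply in GF(2)[t]: (t^2 + 1)·(t^4 + t^2 + t) = t^6 + t^3 + t^2 + t.
Reduce using t^6 ≡ t^4 + t^2 + t + 1 (mod t^6 + t^4 + t^2 + t + 1).
Reduced: t^4 + t^3 + 1.

0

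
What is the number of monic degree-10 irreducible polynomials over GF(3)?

5880

By the necklace-counting formula, N_3(10) = (1/10) Σ_{d|10} μ(10/d)·3^d.
Divisors of 10: 1, 2, 5, 10; μ(10/d) for each: 1, -1, -1, 1.
Σ = 3^1 − 3^2 − 3^5 + 3^10 = 58800.
N = 58800/10 = 5880.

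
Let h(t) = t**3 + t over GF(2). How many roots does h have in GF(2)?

Evaluate at each of the 2 elements of GF(2):
h(0) = 0 → root; h(1) = 0 → root.
Roots: {0, 1}.

2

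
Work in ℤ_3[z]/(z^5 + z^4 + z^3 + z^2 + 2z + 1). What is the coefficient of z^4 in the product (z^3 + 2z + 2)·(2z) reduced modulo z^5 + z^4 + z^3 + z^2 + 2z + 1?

Multiply in ℤ_3[z]: (z^3 + 2z + 2)·(2z) = 2z^4 + z^2 + z.
Reduced: 2z^4 + z^2 + z.

2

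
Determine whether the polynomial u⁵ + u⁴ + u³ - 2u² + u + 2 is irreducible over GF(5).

Write h(u) = u⁵ + u⁴ + u³ - 2u² + u + 2.
Check for roots in GF(5): h(0) = 2; h(1) = 4; h(2) = 2; h(3) = 3; h(4) = 3.
No roots, so no linear factors.
Degree-2 irreducible divisors: test the 10 monic irreducibles of degree 2 over GF(5).
None of them divide h (all give nonzero remainder).
No irreducible factor of degree ≤ 2 exists, so h is irreducible over GF(5).

Yes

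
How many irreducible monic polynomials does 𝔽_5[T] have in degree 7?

11160

The number of monic irreducibles of degree 7 over GF(5) is (1/7)·Σ_{d∣7} μ(7/d) 5^d.
Divisors of 7: 1, 7; μ(7/d) for each: -1, 1.
Σ = − 5^1 + 5^7 = 78120.
N = 78120/7 = 11160.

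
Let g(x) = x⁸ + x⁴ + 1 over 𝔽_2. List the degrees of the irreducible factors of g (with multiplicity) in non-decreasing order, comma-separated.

Roots in 𝔽_2: g(0) = 1; g(1) = 1.
Complete factorization: g(x) = (x² + x + 1)^4.
Factor degrees with multiplicity: 2 + 2 + 2 + 2 = 8.

2, 2, 2, 2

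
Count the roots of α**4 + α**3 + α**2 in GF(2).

1

Write h(α) = α**4 + α**3 + α**2.
Evaluate at each of the 2 elements of GF(2):
h(0) = 0 → root; h(1) = 1.
Roots: {0}.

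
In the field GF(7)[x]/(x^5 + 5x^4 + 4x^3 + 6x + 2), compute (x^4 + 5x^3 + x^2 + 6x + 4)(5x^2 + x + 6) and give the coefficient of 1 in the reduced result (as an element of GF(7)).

1

Multiply in GF(7)[x]: (x^4 + 5x^3 + x^2 + 6x + 4)·(5x^2 + x + 6) = 5x^6 + 5x^5 + 2x^4 + 5x^3 + 4x^2 + 5x + 3.
Reduce using x^5 ≡ 2x^4 + 3x^3 + x + 5 (mod x^5 + 5x^4 + 4x^3 + 6x + 2).
Reduced: 5x^4 + x^3 + 2x^2 + 3x + 1.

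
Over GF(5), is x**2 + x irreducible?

Write h(x) = x**2 + x.
Check for roots in GF(5): h(0) = 0 → root; h(1) = 2; h(2) = 1; h(3) = 2; h(4) = 0 → root.
h(0) = 0, so (x) divides h(x); h is reducible.

No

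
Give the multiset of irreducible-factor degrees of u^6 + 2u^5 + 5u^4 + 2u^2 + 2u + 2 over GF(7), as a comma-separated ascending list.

1, 1, 4

Write f(u) = u^6 + 2u^5 + 5u^4 + 2u^2 + 2u + 2.
Linear factors from roots: (u + 6).
Complete factorization: f(u) = (u + 6)^2·(u^4 + 4u^3 + 5u^2 + 6u + 2).
Factor degrees with multiplicity: 1 + 1 + 4 = 6.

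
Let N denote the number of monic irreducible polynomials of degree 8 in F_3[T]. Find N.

810

The number of monic irreducibles of degree 8 over GF(3) is (1/8)·Σ_{d∣8} μ(8/d) 3^d.
Divisors of 8: 1, 2, 4, 8; μ(8/d) for each: 0, 0, -1, 1.
Σ = − 3^4 + 3^8 = 6480.
N = 6480/8 = 810.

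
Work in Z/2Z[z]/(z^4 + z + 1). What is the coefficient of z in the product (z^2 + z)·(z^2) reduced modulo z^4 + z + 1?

1

Multiply in Z/2Z[z]: (z^2 + z)·(z^2) = z^4 + z^3.
Reduce using z^4 ≡ z + 1 (mod z^4 + z + 1).
Reduced: z^3 + z + 1.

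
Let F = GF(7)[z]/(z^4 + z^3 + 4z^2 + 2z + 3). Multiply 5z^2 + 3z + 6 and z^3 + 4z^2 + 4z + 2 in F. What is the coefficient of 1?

0

Multiply in GF(7)[z]: (5z^2 + 3z + 6)·(z^3 + 4z^2 + 4z + 2) = 5z^5 + 2z^4 + 3z^3 + 4z^2 + 2z + 5.
Reduce using z^4 ≡ 6z^3 + 3z^2 + 5z + 4 (mod z^4 + z^3 + 4z^2 + 2z + 3).
Reduced: 6z^2.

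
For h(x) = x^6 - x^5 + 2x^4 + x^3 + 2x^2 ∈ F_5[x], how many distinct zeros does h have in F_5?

Evaluate at each of the 5 elements of F_5:
h(0) = 0 → root; h(1) = 0 → root; h(2) = 0 → root; h(3) = 3; h(4) = 0 → root.
Roots: {0, 1, 2, 4}.

4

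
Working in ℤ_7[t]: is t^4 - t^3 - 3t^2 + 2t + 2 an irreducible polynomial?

Write g(t) = t^4 - t^3 - 3t^2 + 2t + 2.
Check for roots in ℤ_7: g(0) = 2; g(1) = 1; g(2) = 2; g(3) = 0 → root; g(4) = 0 → root; g(5) = 3; g(6) = 6.
g(3) = 0, so (t − 3) divides g(t); g is reducible.

No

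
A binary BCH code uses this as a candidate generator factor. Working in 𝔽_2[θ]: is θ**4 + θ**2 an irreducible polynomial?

Write f(θ) = θ**4 + θ**2.
Check for roots in 𝔽_2: f(0) = 0 → root; f(1) = 0 → root.
f(0) = 0, so (θ) divides f(θ); f is reducible.

No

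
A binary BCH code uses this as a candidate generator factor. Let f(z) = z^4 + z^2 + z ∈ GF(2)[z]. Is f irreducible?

No

Check for roots in GF(2): f(0) = 0 → root; f(1) = 1.
f(0) = 0, so (z) divides f(z); f is reducible.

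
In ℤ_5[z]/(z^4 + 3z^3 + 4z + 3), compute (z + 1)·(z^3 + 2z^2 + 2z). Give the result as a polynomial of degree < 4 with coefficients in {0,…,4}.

4z^2 + 3z + 2

Multiply in ℤ_5[z]: (z + 1)·(z^3 + 2z^2 + 2z) = z^4 + 3z^3 + 4z^2 + 2z.
Reduce using z^4 ≡ 2z^3 + z + 2 (mod z^4 + 3z^3 + 4z + 3).
Reduced: 4z^2 + 3z + 2.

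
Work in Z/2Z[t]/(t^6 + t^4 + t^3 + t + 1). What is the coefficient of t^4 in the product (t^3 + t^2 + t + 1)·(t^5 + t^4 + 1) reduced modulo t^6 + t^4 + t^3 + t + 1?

Multiply in Z/2Z[t]: (t^3 + t^2 + t + 1)·(t^5 + t^4 + 1) = t^8 + t^4 + t^3 + t^2 + t + 1.
Reduce using t^6 ≡ t^4 + t^3 + t + 1 (mod t^6 + t^4 + t^3 + t + 1).
Reduced: t^5 + t^3.

0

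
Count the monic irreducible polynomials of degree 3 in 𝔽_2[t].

The number of monic irreducibles of degree 3 over GF(2) is (1/3)·Σ_{d∣3} μ(3/d) 2^d.
Divisors of 3: 1, 3; μ(3/d) for each: -1, 1.
Σ = − 2^1 + 2^3 = 6.
N = 6/3 = 2.

2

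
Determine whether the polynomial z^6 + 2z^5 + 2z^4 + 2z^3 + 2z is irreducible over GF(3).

No

Write g(z) = z^6 + 2z^5 + 2z^4 + 2z^3 + 2z.
Check for roots in GF(3): g(0) = 0 → root; g(1) = 0 → root; g(2) = 0 → root.
g(0) = 0, so (z) divides g(z); g is reducible.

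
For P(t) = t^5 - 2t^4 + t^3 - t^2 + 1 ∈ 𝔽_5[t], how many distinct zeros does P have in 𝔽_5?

Evaluate at each of the 5 elements of 𝔽_5:
P(0) = 1; P(1) = 0 → root; P(2) = 0 → root; P(3) = 0 → root; P(4) = 1.
Roots: {1, 2, 3}.

3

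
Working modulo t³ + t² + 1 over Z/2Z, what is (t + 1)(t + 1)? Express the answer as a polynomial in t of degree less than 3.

t^2 + 1

Multiply in Z/2Z[t]: (t + 1)·(t + 1) = t² + 1.
Reduced: t² + 1.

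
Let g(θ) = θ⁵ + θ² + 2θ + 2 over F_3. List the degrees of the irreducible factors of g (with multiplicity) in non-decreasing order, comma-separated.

1, 1, 1, 2

Roots in F_3: g(0) = 2; g(1) = 0 → root; g(2) = 0 → root.
Linear factors from roots: (θ + 2), (θ + 1).
Complete factorization: g(θ) = (θ + 1)·(θ + 2)^2·(θ² + θ + 2).
Factor degrees with multiplicity: 1 + 1 + 1 + 2 = 5.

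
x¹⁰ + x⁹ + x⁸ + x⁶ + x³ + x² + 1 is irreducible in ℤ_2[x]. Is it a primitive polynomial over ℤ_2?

Write f(x) = x¹⁰ + x⁹ + x⁸ + x⁶ + x³ + x² + 1.
|GF(2^10)^×| = 2^10 − 1 = 1023. Prime factorization: 1023 = 3·11·31.
f is primitive ⇔ x has order 1023 in GF(2)[x]/(f), i.e. x^(1023/q) ≠ 1 for each prime q | 1023.
x^(341) mod f = x⁹ + x⁷ + x⁶ + x⁵.
x^(93) mod f = x⁸ + x⁷ + x⁵ + x² + 1.
x^(33) mod f = x⁷ + x⁶ + x².
None equal 1, so x has full order 1023; f is primitive.

Yes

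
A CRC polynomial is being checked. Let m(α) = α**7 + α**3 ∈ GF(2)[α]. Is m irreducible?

No

Check for roots in GF(2): m(0) = 0 → root; m(1) = 0 → root.
m(0) = 0, so (α) divides m(α); m is reducible.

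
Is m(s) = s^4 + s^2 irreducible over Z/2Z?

No

Check for roots in Z/2Z: m(0) = 0 → root; m(1) = 0 → root.
m(0) = 0, so (s) divides m(s); m is reducible.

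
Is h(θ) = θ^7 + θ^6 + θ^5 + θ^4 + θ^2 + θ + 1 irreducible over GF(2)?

Check for roots in GF(2): h(0) = 1; h(1) = 1.
No roots, so no linear factors.
Monic irreducibles of degree 2 over GF(2): θ^2 + θ + 1.
None of them divide h (all give nonzero remainder).
Monic irreducibles of degree 3 over GF(2): θ^3 + θ + 1, θ^3 + θ^2 + 1.
None of them divide h (all give nonzero remainder).
No irreducible factor of degree ≤ 3 exists, so h is irreducible over GF(2).

Yes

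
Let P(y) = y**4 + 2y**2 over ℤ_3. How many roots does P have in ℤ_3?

Evaluate at each of the 3 elements of ℤ_3:
P(0) = 0 → root; P(1) = 0 → root; P(2) = 0 → root.
Roots: {0, 1, 2}.

3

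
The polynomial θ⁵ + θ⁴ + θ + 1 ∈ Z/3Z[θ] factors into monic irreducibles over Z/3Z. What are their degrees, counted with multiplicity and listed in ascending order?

Write h(θ) = θ⁵ + θ⁴ + θ + 1.
Roots in Z/3Z: h(0) = 1; h(1) = 1; h(2) = 0 → root.
Linear factors from roots: (θ + 1).
Complete factorization: h(θ) = (θ + 1)·(θ² + θ - 1)·(θ² - θ - 1).
Factor degrees with multiplicity: 1 + 2 + 2 = 5.

1, 2, 2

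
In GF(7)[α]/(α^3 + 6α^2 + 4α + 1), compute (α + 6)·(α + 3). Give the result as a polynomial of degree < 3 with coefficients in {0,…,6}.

Multiply in GF(7)[α]: (α + 6)·(α + 3) = α^2 + 2α + 4.
Reduced: α^2 + 2α + 4.

α^2 + 2α + 4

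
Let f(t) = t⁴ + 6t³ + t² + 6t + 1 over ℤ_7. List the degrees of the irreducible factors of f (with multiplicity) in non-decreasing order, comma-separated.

Complete factorization: f(t) = (t⁴ + 6t³ + t² + 6t + 1).
Factor degrees with multiplicity: 4 = 4.

4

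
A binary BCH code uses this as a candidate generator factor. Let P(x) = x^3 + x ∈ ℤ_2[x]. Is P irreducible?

No

Check for roots in ℤ_2: P(0) = 0 → root; P(1) = 0 → root.
P(0) = 0, so (x) divides P(x); P is reducible.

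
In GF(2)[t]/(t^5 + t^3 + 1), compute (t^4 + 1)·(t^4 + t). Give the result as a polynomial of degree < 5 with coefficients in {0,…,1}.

Multiply in GF(2)[t]: (t^4 + 1)·(t^4 + t) = t^8 + t^5 + t^4 + t.
Reduce using t^5 ≡ t^3 + 1 (mod t^5 + t^3 + 1).
Reduced: 1.

1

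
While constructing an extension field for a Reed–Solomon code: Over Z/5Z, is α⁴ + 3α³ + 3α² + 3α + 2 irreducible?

No

Write m(α) = α⁴ + 3α³ + 3α² + 3α + 2.
Check for roots in Z/5Z: m(0) = 2; m(1) = 2; m(2) = 0 → root; m(3) = 0 → root; m(4) = 0 → root.
m(2) = 0, so (α − 2) divides m(α); m is reducible.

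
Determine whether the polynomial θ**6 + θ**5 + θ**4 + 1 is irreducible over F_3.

Write g(θ) = θ**6 + θ**5 + θ**4 + 1.
Check for roots in F_3: g(0) = 1; g(1) = 1; g(2) = 2.
No roots, so no linear factors.
Monic irreducibles of degree 2 over GF(3): θ**2 + 1, θ**2 + θ - 1, θ**2 - θ - 1.
None of them divide g (all give nonzero remainder).
Degree-3 irreducible divisors: test the 8 monic irreducibles of degree 3 over GF(3).
None of them divide g (all give nonzero remainder).
No irreducible factor of degree ≤ 3 exists, so g is irreducible over GF(3).

Yes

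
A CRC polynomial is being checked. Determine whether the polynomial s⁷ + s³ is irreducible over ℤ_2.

Write m(s) = s⁷ + s³.
Check for roots in ℤ_2: m(0) = 0 → root; m(1) = 0 → root.
m(0) = 0, so (s) divides m(s); m is reducible.

No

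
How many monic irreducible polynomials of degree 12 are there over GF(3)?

44220

By the necklace-counting formula, N_3(12) = (1/12) Σ_{d|12} μ(12/d)·3^d.
Divisors of 12: 1, 2, 3, 4, 6, 12; μ(12/d) for each: 0, 1, 0, -1, -1, 1.
Σ = 3^2 − 3^4 − 3^6 + 3^12 = 530640.
N = 530640/12 = 44220.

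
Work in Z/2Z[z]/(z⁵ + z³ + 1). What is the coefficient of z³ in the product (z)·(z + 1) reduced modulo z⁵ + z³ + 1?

Multiply in Z/2Z[z]: (z)·(z + 1) = z² + z.
Reduced: z² + z.

0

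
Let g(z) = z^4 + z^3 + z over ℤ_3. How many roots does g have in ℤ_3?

2

Evaluate at each of the 3 elements of ℤ_3:
g(0) = 0 → root; g(1) = 0 → root; g(2) = 2.
Roots: {0, 1}.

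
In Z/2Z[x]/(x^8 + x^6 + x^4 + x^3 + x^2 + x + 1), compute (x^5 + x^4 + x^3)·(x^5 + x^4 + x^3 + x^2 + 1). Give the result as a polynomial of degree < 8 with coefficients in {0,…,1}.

Multiply in Z/2Z[x]: (x^5 + x^4 + x^3)·(x^5 + x^4 + x^3 + x^2 + 1) = x^10 + x^8 + x^7 + x^4 + x^3.
Reduce using x^8 ≡ x^6 + x^4 + x^3 + x^2 + x + 1 (mod x^8 + x^6 + x^4 + x^3 + x^2 + x + 1).
Reduced: x^7 + x^6 + x^5 + x^2.

x^7 + x^6 + x^5 + x^2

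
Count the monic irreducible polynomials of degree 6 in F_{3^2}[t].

88440

x^(9^6) − x is the product of all monic irreducibles of degree dividing 6; Möbius inversion gives N = (1/6) Σ μ(6/d)·9^d.
Divisors of 6: 1, 2, 3, 6; μ(6/d) for each: 1, -1, -1, 1.
Σ = 9^1 − 9^2 − 9^3 + 9^6 = 530640.
N = 530640/6 = 88440.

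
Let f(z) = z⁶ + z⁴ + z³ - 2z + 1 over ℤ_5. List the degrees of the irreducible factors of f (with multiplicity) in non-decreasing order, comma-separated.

1, 2, 3

Roots in ℤ_5: f(0) = 1; f(1) = 2; f(2) = 0 → root; f(3) = 2; f(4) = 4.
Linear factors from roots: (z - 2).
Complete factorization: f(z) = (z - 2)·(z² - 2z - 2)·(z³ - z² - 1).
Factor degrees with multiplicity: 1 + 2 + 3 = 6.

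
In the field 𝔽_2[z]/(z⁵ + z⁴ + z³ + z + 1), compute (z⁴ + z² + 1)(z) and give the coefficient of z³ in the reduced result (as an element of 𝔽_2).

0

Multiply in 𝔽_2[z]: (z⁴ + z² + 1)·(z) = z⁵ + z³ + z.
Reduce using z⁵ ≡ z⁴ + z³ + z + 1 (mod z⁵ + z⁴ + z³ + z + 1).
Reduced: z⁴ + 1.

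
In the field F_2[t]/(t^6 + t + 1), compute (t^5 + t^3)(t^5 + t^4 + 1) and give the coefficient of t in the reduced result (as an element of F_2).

Multiply in F_2[t]: (t^5 + t^3)·(t^5 + t^4 + 1) = t^10 + t^9 + t^8 + t^7 + t^5 + t^3.
Reduce using t^6 ≡ t + 1 (mod t^6 + t + 1).
Reduced: t^3 + t.

1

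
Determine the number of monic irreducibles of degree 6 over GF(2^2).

By the necklace-counting formula, N_4(6) = (1/6) Σ_{d|6} μ(6/d)·4^d.
Divisors of 6: 1, 2, 3, 6; μ(6/d) for each: 1, -1, -1, 1.
Σ = 4^1 − 4^2 − 4^3 + 4^6 = 4020.
N = 4020/6 = 670.

670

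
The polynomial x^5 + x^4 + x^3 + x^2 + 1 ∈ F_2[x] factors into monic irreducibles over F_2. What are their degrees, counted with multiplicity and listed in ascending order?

5

Write g(x) = x^5 + x^4 + x^3 + x^2 + 1.
Roots in F_2: g(0) = 1; g(1) = 1.
Complete factorization: g(x) = (x^5 + x^4 + x^3 + x^2 + 1).
Factor degrees with multiplicity: 5 = 5.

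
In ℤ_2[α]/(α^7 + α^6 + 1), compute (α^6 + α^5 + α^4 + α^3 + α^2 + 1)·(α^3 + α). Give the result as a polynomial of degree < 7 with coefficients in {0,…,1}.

Multiply in ℤ_2[α]: (α^6 + α^5 + α^4 + α^3 + α^2 + 1)·(α^3 + α) = α^9 + α^8 + α^4 + α.
Reduce using α^7 ≡ α^6 + 1 (mod α^7 + α^6 + 1).
Reduced: α^4 + α^2 + α.

α^4 + α^2 + α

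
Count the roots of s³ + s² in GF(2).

Write f(s) = s³ + s².
Evaluate at each of the 2 elements of GF(2):
f(0) = 0 → root; f(1) = 0 → root.
Roots: {0, 1}.

2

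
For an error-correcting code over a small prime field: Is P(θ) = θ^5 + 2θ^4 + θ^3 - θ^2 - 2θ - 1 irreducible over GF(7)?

No

Check for roots in GF(7): P(0) = 6; P(1) = 0 → root; P(2) = 0 → root; P(3) = 3; P(4) = 0 → root; P(5) = 5; P(6) = 0 → root.
P(1) = 0, so (θ − 1) divides P(θ); P is reducible.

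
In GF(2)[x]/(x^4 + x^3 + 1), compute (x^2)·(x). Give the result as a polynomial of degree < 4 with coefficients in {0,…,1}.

Multiply in GF(2)[x]: (x^2)·(x) = x^3.
Reduced: x^3.

x^3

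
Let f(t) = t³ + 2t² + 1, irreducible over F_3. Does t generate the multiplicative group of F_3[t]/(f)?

Yes

|GF(3^3)^×| = 3^3 − 1 = 26. Prime factorization: 26 = 2·13.
f is primitive ⇔ t has order 26 in GF(3)[t]/(f), i.e. t^(26/q) ≠ 1 for each prime q | 26.
t^(13) mod f = 2.
t^(2) mod f = t².
None equal 1, so t has full order 26; f is primitive.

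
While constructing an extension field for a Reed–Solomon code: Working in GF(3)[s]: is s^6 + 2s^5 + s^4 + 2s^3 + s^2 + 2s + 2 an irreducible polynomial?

Yes

Write g(s) = s^6 + 2s^5 + s^4 + 2s^3 + s^2 + 2s + 2.
Check for roots in GF(3): g(0) = 2; g(1) = 2; g(2) = 2.
No roots, so no linear factors.
Monic irreducibles of degree 2 over GF(3): s^2 + 1, s^2 + s + 2, s^2 + 2s + 2.
None of them divide g (all give nonzero remainder).
Degree-3 irreducible divisors: test the 8 monic irreducibles of degree 3 over GF(3).
None of them divide g (all give nonzero remainder).
No irreducible factor of degree ≤ 3 exists, so g is irreducible over GF(3).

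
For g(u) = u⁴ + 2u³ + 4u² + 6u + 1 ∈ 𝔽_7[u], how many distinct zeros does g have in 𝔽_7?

Evaluate at each of the 7 elements of 𝔽_7:
g(0) = 1; g(1) = 0 → root; g(2) = 5; g(3) = 1; g(4) = 4; g(5) = 5; g(6) = 5.
Roots: {1}.

1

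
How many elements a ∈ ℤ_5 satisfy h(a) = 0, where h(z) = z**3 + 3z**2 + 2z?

3

Evaluate at each of the 5 elements of ℤ_5:
h(0) = 0 → root; h(1) = 1; h(2) = 4; h(3) = 0 → root; h(4) = 0 → root.
Roots: {0, 3, 4}.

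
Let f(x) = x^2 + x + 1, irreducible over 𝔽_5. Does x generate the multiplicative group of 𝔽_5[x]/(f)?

|GF(5^2)^×| = 5^2 − 1 = 24. Prime factorization: 24 = 2^3·3.
f is primitive ⇔ x has order 24 in GF(5)[x]/(f), i.e. x^(24/q) ≠ 1 for each prime q | 24.
x^(12) mod f = 1
x^(8) mod f = 4x + 4.
Since x^(12) = 1, the order of x divides 12 < 24; not primitive.

No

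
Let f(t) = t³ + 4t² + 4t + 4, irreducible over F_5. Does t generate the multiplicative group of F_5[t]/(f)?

No

|GF(5^3)^×| = 5^3 − 1 = 124. Prime factorization: 124 = 2^2·31.
f is primitive ⇔ t has order 124 in GF(5)[t]/(f), i.e. t^(124/q) ≠ 1 for each prime q | 124.
t^(62) mod f = 1
t^(4) mod f = 2t² + 2t + 1.
Since t^(62) = 1, the order of t divides 62 < 124; not primitive.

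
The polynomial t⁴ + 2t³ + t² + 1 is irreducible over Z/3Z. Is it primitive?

Write f(t) = t⁴ + 2t³ + t² + 1.
|GF(3^4)^×| = 3^4 − 1 = 80. Prime factorization: 80 = 2^4·5.
f is primitive ⇔ t has order 80 in GF(3)[t]/(f), i.e. t^(80/q) ≠ 1 for each prime q | 80.
t^(40) mod f = 1
t^(16) mod f = t³ + t² + 2t.
Since t^(40) = 1, the order of t divides 40 < 80; not primitive.

No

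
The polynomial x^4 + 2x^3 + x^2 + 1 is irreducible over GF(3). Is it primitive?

No

Write f(x) = x^4 + 2x^3 + x^2 + 1.
|GF(3^4)^×| = 3^4 − 1 = 80. Prime factorization: 80 = 2^4·5.
f is primitive ⇔ x has order 80 in GF(3)[x]/(f), i.e. x^(80/q) ≠ 1 for each prime q | 80.
x^(40) mod f = 1
x^(16) mod f = x^3 + x^2 + 2x.
Since x^(40) = 1, the order of x divides 40 < 80; not primitive.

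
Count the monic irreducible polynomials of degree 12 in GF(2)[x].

Gauss's count: N_{2}(12) = (1/12) Σ_{d|12} μ(12/d)·2^d.
Divisors of 12: 1, 2, 3, 4, 6, 12; μ(12/d) for each: 0, 1, 0, -1, -1, 1.
Σ = 2^2 − 2^4 − 2^6 + 2^12 = 4020.
N = 4020/12 = 335.

335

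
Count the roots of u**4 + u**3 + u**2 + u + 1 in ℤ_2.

Write g(u) = u**4 + u**3 + u**2 + u + 1.
Evaluate at each of the 2 elements of ℤ_2:
g(0) = 1; g(1) = 1.
No element is a root.

0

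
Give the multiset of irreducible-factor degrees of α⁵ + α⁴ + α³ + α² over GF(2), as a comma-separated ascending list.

Write h(α) = α⁵ + α⁴ + α³ + α².
Roots in GF(2): h(0) = 0 → root; h(1) = 0 → root.
Linear factors from roots: (α), (α + 1).
Complete factorization: h(α) = (α)^2·(α + 1)^3.
Factor degrees with multiplicity: 1 + 1 + 1 + 1 + 1 = 5.

1, 1, 1, 1, 1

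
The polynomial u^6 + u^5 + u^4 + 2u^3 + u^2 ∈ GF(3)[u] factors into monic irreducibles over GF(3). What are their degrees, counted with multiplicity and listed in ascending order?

Write f(u) = u^6 + u^5 + u^4 + 2u^3 + u^2.
Roots in GF(3): f(0) = 0 → root; f(1) = 0 → root; f(2) = 0 → root.
Linear factors from roots: (u), (u + 2), (u + 1).
Complete factorization: f(u) = (u + 1)·(u + 2)·(u)^2·(u^2 + u + 2).
Factor degrees with multiplicity: 1 + 1 + 1 + 1 + 2 = 6.

1, 1, 1, 1, 2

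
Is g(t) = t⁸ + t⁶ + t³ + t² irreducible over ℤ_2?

No

Check for roots in ℤ_2: g(0) = 0 → root; g(1) = 0 → root.
g(0) = 0, so (t) divides g(t); g is reducible.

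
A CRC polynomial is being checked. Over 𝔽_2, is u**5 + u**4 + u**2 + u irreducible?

No

Write g(u) = u**5 + u**4 + u**2 + u.
Check for roots in 𝔽_2: g(0) = 0 → root; g(1) = 0 → root.
g(0) = 0, so (u) divides g(u); g is reducible.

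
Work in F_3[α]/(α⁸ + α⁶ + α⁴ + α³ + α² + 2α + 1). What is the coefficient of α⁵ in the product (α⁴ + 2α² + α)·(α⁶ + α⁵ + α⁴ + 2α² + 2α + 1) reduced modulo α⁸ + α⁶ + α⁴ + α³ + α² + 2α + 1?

1

Multiply in F_3[α]: (α⁴ + 2α² + α)·(α⁶ + α⁵ + α⁴ + 2α² + 2α + 1) = α¹⁰ + α⁹ + 2α⁶ + 2α⁴ + α² + α.
Reduce using α⁸ ≡ 2α⁶ + 2α⁴ + 2α³ + 2α² + α + 2 (mod α⁸ + α⁶ + α⁴ + α³ + α² + 2α + 1).
Reduced: 2α⁷ + 2α⁶ + α⁵ + α⁴ + α³ + 2α² + 2α + 1.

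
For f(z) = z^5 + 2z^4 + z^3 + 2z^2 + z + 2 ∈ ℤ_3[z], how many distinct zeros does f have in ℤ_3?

2

Evaluate at each of the 3 elements of ℤ_3:
f(0) = 2; f(1) = 0 → root; f(2) = 0 → root.
Roots: {1, 2}.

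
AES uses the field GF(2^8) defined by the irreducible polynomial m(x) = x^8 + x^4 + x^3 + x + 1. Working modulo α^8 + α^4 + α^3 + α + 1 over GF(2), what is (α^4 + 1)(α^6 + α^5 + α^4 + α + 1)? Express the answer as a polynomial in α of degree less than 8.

Multiply in GF(2)[α]: (α^4 + 1)·(α^6 + α^5 + α^4 + α + 1) = α^10 + α^9 + α^8 + α^6 + α + 1.
Reduce using α^8 ≡ α^4 + α^3 + α + 1 (mod α^8 + α^4 + α^3 + α + 1).
Reduced: α.

α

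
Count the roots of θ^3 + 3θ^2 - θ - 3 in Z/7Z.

Write P(θ) = θ^3 + 3θ^2 - θ - 3.
Evaluate at each of the 7 elements of Z/7Z:
P(0) = 4; P(1) = 0 → root; P(2) = 1; P(3) = 6; P(4) = 0 → root; P(5) = 3; P(6) = 0 → root.
Roots: {1, 4, 6}.

3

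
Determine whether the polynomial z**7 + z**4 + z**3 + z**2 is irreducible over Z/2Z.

No

Write m(z) = z**7 + z**4 + z**3 + z**2.
Check for roots in Z/2Z: m(0) = 0 → root; m(1) = 0 → root.
m(0) = 0, so (z) divides m(z); m is reducible.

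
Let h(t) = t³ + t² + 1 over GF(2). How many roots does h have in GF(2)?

Evaluate at each of the 2 elements of GF(2):
h(0) = 1; h(1) = 1.
No element is a root.

0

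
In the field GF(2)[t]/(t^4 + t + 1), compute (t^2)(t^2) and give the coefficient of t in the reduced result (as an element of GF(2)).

1

Multiply in GF(2)[t]: (t^2)·(t^2) = t^4.
Reduce using t^4 ≡ t + 1 (mod t^4 + t + 1).
Reduced: t + 1.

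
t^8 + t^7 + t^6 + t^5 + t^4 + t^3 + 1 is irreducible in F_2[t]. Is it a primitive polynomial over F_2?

No

Write f(t) = t^8 + t^7 + t^6 + t^5 + t^4 + t^3 + 1.
|GF(2^8)^×| = 2^8 − 1 = 255. Prime factorization: 255 = 3·5·17.
f is primitive ⇔ t has order 255 in GF(2)[t]/(f), i.e. t^(255/q) ≠ 1 for each prime q | 255.
t^(85) mod f = 1
t^(51) mod f = t^7 + t^5 + t^3 + t^2 + 1.
t^(15) mod f = t^7 + t^6 + t^3 + t + 1.
Since t^(85) = 1, the order of t divides 85 < 255; not primitive.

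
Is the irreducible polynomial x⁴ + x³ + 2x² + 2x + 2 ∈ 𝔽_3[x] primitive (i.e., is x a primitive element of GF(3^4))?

Yes

Write f(x) = x⁴ + x³ + 2x² + 2x + 2.
|GF(3^4)^×| = 3^4 − 1 = 80. Prime factorization: 80 = 2^4·5.
f is primitive ⇔ x has order 80 in GF(3)[x]/(f), i.e. x^(80/q) ≠ 1 for each prime q | 80.
x^(40) mod f = 2.
x^(16) mod f = x² + x.
None equal 1, so x has full order 80; f is primitive.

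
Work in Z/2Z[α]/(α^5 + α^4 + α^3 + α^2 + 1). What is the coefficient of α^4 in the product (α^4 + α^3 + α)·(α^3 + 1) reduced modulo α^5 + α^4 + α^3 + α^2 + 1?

0

Multiply in Z/2Z[α]: (α^4 + α^3 + α)·(α^3 + 1) = α^7 + α^6 + α^3 + α.
Reduce using α^5 ≡ α^4 + α^3 + α^2 + 1 (mod α^5 + α^4 + α^3 + α^2 + 1).
Reduced: α + 1.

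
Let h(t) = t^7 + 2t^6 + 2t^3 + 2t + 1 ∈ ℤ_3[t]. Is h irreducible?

Yes

Check for roots in ℤ_3: h(0) = 1; h(1) = 2; h(2) = 1.
No roots, so no linear factors.
Monic irreducibles of degree 2 over GF(3): t^2 + 1, t^2 + t + 2, t^2 + 2t + 2.
None of them divide h (all give nonzero remainder).
Degree-3 irreducible divisors: test the 8 monic irreducibles of degree 3 over GF(3).
None of them divide h (all give nonzero remainder).
No irreducible factor of degree ≤ 3 exists, so h is irreducible over GF(3).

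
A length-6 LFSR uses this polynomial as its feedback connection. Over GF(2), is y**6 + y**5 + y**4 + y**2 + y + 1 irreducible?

Write P(y) = y**6 + y**5 + y**4 + y**2 + y + 1.
Check for roots in GF(2): P(0) = 1; P(1) = 0 → root.
P(1) = 0, so (y − 1) divides P(y); P is reducible.

No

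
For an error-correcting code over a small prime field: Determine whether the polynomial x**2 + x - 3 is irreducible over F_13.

No

Write m(x) = x**2 + x - 3.
Check each element of F_13 for a root: m(0)=10, m(1)=12, m(2)=3, m(3)=9, m(4)=4, m(5)=1, m(6)=0, m(7)=1, m(8)=4, m(9)=9, m(10)=3, m(11)=12, m(12)=10.
m(6) = 0, so (x − 6) divides m(x); m is reducible.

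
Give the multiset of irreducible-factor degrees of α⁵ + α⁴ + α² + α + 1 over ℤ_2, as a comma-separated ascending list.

Write g(α) = α⁵ + α⁴ + α² + α + 1.
Roots in ℤ_2: g(0) = 1; g(1) = 1.
Complete factorization: g(α) = (α⁵ + α⁴ + α² + α + 1).
Factor degrees with multiplicity: 5 = 5.

5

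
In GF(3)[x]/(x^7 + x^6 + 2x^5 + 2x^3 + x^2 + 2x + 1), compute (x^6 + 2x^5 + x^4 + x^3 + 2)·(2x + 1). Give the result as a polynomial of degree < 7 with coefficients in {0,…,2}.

Multiply in GF(3)[x]: (x^6 + 2x^5 + x^4 + x^3 + 2)·(2x + 1) = 2x^7 + 2x^6 + x^5 + x^3 + x + 2.
Reduce using x^7 ≡ 2x^6 + x^5 + x^3 + 2x^2 + x + 2 (mod x^7 + x^6 + 2x^5 + 2x^3 + x^2 + 2x + 1).
Reduced: x^2.

x^2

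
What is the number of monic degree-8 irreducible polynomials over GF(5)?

By the necklace-counting formula, N_5(8) = (1/8) Σ_{d|8} μ(8/d)·5^d.
Divisors of 8: 1, 2, 4, 8; μ(8/d) for each: 0, 0, -1, 1.
Σ = − 5^4 + 5^8 = 390000.
N = 390000/8 = 48750.

48750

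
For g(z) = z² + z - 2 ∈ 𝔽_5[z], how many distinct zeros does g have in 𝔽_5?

Evaluate at each of the 5 elements of 𝔽_5:
g(0) = 3; g(1) = 0 → root; g(2) = 4; g(3) = 0 → root; g(4) = 3.
Roots: {1, 3}.

2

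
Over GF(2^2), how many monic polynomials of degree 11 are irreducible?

381300

By the necklace-counting formula, N_4(11) = (1/11) Σ_{d|11} μ(11/d)·4^d.
Divisors of 11: 1, 11; μ(11/d) for each: -1, 1.
Σ = − 4^1 + 4^11 = 4194300.
N = 4194300/11 = 381300.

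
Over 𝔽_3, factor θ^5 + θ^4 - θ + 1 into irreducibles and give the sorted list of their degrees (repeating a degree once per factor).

Write f(θ) = θ^5 + θ^4 - θ + 1.
Roots in 𝔽_3: f(0) = 1; f(1) = 2; f(2) = 2.
Complete factorization: f(θ) = (θ^5 + θ^4 - θ + 1).
Factor degrees with multiplicity: 5 = 5.

5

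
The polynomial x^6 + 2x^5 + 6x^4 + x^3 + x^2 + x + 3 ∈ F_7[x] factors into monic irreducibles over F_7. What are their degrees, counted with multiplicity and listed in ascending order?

1, 1, 2, 2

Write f(x) = x^6 + 2x^5 + 6x^4 + x^3 + x^2 + x + 3.
Linear factors from roots: (x + 4), (x + 1).
Complete factorization: f(x) = (x + 1)·(x + 4)·(x^2 + x + 6)·(x^2 + 3x + 1).
Factor degrees with multiplicity: 1 + 1 + 2 + 2 = 6.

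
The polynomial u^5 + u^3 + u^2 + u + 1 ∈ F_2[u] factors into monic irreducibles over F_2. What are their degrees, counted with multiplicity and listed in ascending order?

5

Write h(u) = u^5 + u^3 + u^2 + u + 1.
Roots in F_2: h(0) = 1; h(1) = 1.
Complete factorization: h(u) = (u^5 + u^3 + u^2 + u + 1).
Factor degrees with multiplicity: 5 = 5.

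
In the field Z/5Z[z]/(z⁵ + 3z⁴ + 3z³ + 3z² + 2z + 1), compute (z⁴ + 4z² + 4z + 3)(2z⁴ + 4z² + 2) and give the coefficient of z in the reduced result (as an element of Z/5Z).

3

Multiply in Z/5Z[z]: (z⁴ + 4z² + 4z + 3)·(2z⁴ + 4z² + 2) = 2z⁸ + 2z⁶ + 3z⁵ + 4z⁴ + z³ + 3z + 1.
Reduce using z⁵ ≡ 2z⁴ + 2z³ + 2z² + 3z + 4 (mod z⁵ + 3z⁴ + 3z³ + 3z² + 2z + 1).
Reduced: 2z⁴ + 4z² + 3z + 3.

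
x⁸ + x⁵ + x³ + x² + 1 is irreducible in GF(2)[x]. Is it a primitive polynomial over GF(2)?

Yes

Write f(x) = x⁸ + x⁵ + x³ + x² + 1.
|GF(2^8)^×| = 2^8 − 1 = 255. Prime factorization: 255 = 3·5·17.
f is primitive ⇔ x has order 255 in GF(2)[x]/(f), i.e. x^(255/q) ≠ 1 for each prime q | 255.
x^(85) mod f = x⁷ + x⁵ + x⁴ + x³ + x² + x.
x^(51) mod f = x⁷ + x⁶ + x⁴ + x³ + x².
x^(15) mod f = x⁷ + x⁶ + x⁵ + x².
None equal 1, so x has full order 255; f is primitive.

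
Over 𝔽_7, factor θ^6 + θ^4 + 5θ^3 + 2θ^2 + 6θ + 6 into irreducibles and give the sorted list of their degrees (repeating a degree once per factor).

Write f(θ) = θ^6 + θ^4 + 5θ^3 + 2θ^2 + 6θ + 6.
Linear factors from roots: (θ + 6), (θ + 4), (θ + 2).
Complete factorization: f(θ) = (θ + 2)·(θ + 4)·(θ + 6)^2·(θ^2 + 3θ + 6).
Factor degrees with multiplicity: 1 + 1 + 1 + 1 + 2 = 6.

1, 1, 1, 1, 2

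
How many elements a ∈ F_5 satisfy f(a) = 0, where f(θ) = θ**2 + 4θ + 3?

2

Evaluate at each of the 5 elements of F_5:
f(0) = 3; f(1) = 3; f(2) = 0 → root; f(3) = 4; f(4) = 0 → root.
Roots: {2, 4}.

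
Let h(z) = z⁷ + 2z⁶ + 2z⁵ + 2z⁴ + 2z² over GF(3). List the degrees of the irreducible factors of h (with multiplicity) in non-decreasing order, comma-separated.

Roots in GF(3): h(0) = 0 → root; h(1) = 0 → root; h(2) = 0 → root.
Linear factors from roots: (z), (z + 2), (z + 1).
Complete factorization: h(z) = (z + 1)·(z + 2)·(z)^2·(z³ + 2z² + 1).
Factor degrees with multiplicity: 1 + 1 + 1 + 1 + 3 = 7.

1, 1, 1, 1, 3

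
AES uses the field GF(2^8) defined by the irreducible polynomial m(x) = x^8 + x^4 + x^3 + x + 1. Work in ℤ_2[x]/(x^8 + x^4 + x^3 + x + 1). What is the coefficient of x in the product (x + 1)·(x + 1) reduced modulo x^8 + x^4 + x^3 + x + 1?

0

Multiply in ℤ_2[x]: (x + 1)·(x + 1) = x^2 + 1.
Reduced: x^2 + 1.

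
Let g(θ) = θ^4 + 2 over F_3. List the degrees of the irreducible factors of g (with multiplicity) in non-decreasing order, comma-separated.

1, 1, 2

Roots in F_3: g(0) = 2; g(1) = 0 → root; g(2) = 0 → root.
Linear factors from roots: (θ + 2), (θ + 1).
Complete factorization: g(θ) = (θ + 1)·(θ + 2)·(θ^2 + 1).
Factor degrees with multiplicity: 1 + 1 + 2 = 4.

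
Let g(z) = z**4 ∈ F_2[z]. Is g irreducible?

No

Check for roots in F_2: g(0) = 0 → root; g(1) = 1.
g(0) = 0, so (z) divides g(z); g is reducible.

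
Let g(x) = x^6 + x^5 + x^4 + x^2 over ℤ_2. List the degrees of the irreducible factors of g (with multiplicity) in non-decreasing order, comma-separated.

1, 1, 1, 3

Roots in ℤ_2: g(0) = 0 → root; g(1) = 0 → root.
Linear factors from roots: (x), (x + 1).
Complete factorization: g(x) = (x + 1)·(x)^2·(x^3 + x + 1).
Factor degrees with multiplicity: 1 + 1 + 1 + 3 = 6.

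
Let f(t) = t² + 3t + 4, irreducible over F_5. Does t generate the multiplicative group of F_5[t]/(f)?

|GF(5^2)^×| = 5^2 − 1 = 24. Prime factorization: 24 = 2^3·3.
f is primitive ⇔ t has order 24 in GF(5)[t]/(f), i.e. t^(24/q) ≠ 1 for each prime q | 24.
t^(12) mod f = 1
t^(8) mod f = 3t + 4.
Since t^(12) = 1, the order of t divides 12 < 24; not primitive.

No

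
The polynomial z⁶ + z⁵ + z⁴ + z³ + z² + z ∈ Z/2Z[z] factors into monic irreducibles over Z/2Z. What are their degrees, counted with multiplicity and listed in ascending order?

1, 1, 2, 2

Write f(z) = z⁶ + z⁵ + z⁴ + z³ + z² + z.
Roots in Z/2Z: f(0) = 0 → root; f(1) = 0 → root.
Linear factors from roots: (z), (z + 1).
Complete factorization: f(z) = (z)·(z + 1)·(z² + z + 1)^2.
Factor degrees with multiplicity: 1 + 1 + 2 + 2 = 6.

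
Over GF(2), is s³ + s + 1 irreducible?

Yes

Write f(s) = s³ + s + 1.
Check for roots in GF(2): f(0) = 1; f(1) = 1.
No roots. A degree-3 polynomial over a field with no linear factor is irreducible.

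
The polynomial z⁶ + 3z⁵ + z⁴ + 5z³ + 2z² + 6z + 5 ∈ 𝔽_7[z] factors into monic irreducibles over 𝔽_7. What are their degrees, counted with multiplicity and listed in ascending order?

1, 1, 2, 2

Write h(z) = z⁶ + 3z⁵ + z⁴ + 5z³ + 2z² + 6z + 5.
Linear factors from roots: (z + 4), (z + 3).
Complete factorization: h(z) = (z + 3)·(z + 4)·(z² + z + 3)·(z² + 2z + 5).
Factor degrees with multiplicity: 1 + 1 + 2 + 2 = 6.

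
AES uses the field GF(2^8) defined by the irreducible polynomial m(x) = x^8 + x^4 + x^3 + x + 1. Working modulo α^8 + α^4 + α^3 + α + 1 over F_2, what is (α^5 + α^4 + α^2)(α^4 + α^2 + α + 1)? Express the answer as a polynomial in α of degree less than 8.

Multiply in F_2[α]: (α^5 + α^4 + α^2)·(α^4 + α^2 + α + 1) = α^9 + α^8 + α^7 + α^6 + α^3 + α^2.
Reduce using α^8 ≡ α^4 + α^3 + α + 1 (mod α^8 + α^4 + α^3 + α + 1).
Reduced: α^7 + α^6 + α^5 + 1.

α^7 + α^6 + α^5 + 1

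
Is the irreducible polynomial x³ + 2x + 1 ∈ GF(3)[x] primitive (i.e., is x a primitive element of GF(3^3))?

Yes

Write f(x) = x³ + 2x + 1.
|GF(3^3)^×| = 3^3 − 1 = 26. Prime factorization: 26 = 2·13.
f is primitive ⇔ x has order 26 in GF(3)[x]/(f), i.e. x^(26/q) ≠ 1 for each prime q | 26.
x^(13) mod f = 2.
x^(2) mod f = x².
None equal 1, so x has full order 26; f is primitive.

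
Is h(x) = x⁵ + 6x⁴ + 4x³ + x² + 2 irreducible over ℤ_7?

No

Check for roots in ℤ_7: h(0) = 2; h(1) = 0 → root; h(2) = 5; h(3) = 1; h(4) = 6; h(5) = 3; h(6) = 4.
h(1) = 0, so (x − 1) divides h(x); h is reducible.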